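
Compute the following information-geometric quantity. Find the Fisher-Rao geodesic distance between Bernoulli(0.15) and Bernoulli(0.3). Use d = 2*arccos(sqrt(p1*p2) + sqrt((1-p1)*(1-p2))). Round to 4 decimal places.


Geodesic distance on Bernoulli manifold:
d(p1,p2) = 2*arccos(sqrt(p1*p2) + sqrt((1-p1)*(1-p2))).
sqrt(p1*p2) = sqrt(0.15*0.3) = 0.212132.
sqrt((1-p1)*(1-p2)) = sqrt(0.85*0.7) = 0.771362.
arg = 0.212132 + 0.771362 = 0.983494.
d = 2*arccos(0.983494) = 0.3639

0.3639


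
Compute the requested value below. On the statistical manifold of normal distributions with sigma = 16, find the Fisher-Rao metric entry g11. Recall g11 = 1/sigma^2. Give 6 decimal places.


For the 2-parameter normal family, the Fisher metric has:
  g11 = 1/sigma^2, g22 = 2/sigma^2.
sigma = 16, sigma^2 = 256.
g11 = 0.003906

0.003906


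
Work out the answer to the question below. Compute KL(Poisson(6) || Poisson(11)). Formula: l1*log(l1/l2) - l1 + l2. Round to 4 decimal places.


KL divergence for Poisson:
KL = l1*log(l1/l2) - l1 + l2.
l1 = 6, l2 = 11.
log(6/11) = -0.606136.
l1*log(l1/l2) = 6 * -0.606136 = -3.636815.
KL = -3.636815 - 6 + 11 = 1.3632

1.3632


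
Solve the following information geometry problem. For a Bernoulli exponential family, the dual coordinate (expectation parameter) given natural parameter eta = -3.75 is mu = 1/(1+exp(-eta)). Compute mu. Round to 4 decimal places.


Dual coordinate (expectation parameter) for Bernoulli:
mu = 1/(1+exp(-eta)).
eta = -3.75.
exp(-eta) = exp(3.75) = 42.521082.
mu = 1/(1+42.521082) = 0.0230

0.0230


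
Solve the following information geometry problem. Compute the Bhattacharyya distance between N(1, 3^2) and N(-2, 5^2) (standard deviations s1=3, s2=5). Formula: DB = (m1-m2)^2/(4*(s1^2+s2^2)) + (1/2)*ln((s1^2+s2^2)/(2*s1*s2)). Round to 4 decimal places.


Bhattacharyya distance between two Gaussians:
DB = (m1-m2)^2/(4*(s1^2+s2^2)) + (1/2)*ln((s1^2+s2^2)/(2*s1*s2)).
(m1-m2)^2 = (3)^2 = 9.
s1^2+s2^2 = 9 + 25 = 34.
term1 = 9/136 = 0.066176.
term2 = 0.5*ln(34/30.0) = 0.062582.
DB = 0.066176 + 0.062582 = 0.1288

0.1288


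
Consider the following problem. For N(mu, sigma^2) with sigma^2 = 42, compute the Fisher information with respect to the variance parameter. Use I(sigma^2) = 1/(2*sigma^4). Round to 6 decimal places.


Fisher information for variance: I(sigma^2) = 1/(2*sigma^4).
sigma^2 = 42, so sigma^4 = 1764.
I = 1/(2*1764) = 1/3528 = 0.000283

0.000283


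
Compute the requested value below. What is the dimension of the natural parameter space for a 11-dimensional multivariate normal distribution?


Exponential family dimension calculation:
For 11-dim MVN: mean has 11 params, covariance has 11*12/2 = 66 unique entries.
Total dim = 11 + 66 = 77.

77


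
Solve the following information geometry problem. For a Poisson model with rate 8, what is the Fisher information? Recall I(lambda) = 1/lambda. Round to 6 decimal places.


Fisher information for Poisson: I(lambda) = 1/lambda.
lambda = 8.
I(lambda) = 1/8 = 0.125000

0.125000


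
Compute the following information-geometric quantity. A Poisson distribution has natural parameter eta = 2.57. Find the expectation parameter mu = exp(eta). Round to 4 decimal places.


Expectation parameter for Poisson exponential family:
mu = exp(eta).
eta = 2.57.
mu = exp(2.57) = 13.0658

13.0658


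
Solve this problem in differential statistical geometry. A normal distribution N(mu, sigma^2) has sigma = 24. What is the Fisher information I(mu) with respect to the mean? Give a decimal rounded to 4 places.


The Fisher information for the mean of a normal distribution is I(mu) = 1/sigma^2.
sigma = 24, so sigma^2 = 576.
I(mu) = 1/576 = 0.0017

0.0017


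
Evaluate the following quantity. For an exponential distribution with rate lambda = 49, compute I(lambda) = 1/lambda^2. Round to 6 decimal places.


Fisher information for exponential: I(lambda) = 1/lambda^2.
lambda = 49, lambda^2 = 2401.
I = 1/2401 = 0.000416

0.000416


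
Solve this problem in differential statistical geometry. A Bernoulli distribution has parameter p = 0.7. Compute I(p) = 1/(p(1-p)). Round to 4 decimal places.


For Bernoulli(p), Fisher information is I(p) = 1/(p*(1-p)).
p = 0.7, 1-p = 0.3.
p*(1-p) = 0.21.
I(p) = 1/0.21 = 4.7619

4.7619


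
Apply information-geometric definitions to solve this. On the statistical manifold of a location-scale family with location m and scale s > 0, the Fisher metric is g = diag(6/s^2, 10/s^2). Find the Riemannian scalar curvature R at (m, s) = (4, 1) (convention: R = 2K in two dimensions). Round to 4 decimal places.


The metric has the form g = (A dm^2 + B ds^2)/s^2 with A = 6, B = 10.
Substitute u = sqrt(A/B)*m: g = B*(du^2 + ds^2)/s^2, i.e. B times the
Poincare upper half-plane metric, which has constant Gaussian curvature -1.
Scaling a 2D metric by a constant c divides the Gaussian curvature by c,
so K = -1/B = -1/(10) = -0.1000 everywhere (the point (m, s) = (4, 1) is irrelevant:
the curvature is constant).
Scalar curvature in dimension 2: R = 2K = -2/(10) = -0.2000.

-0.2000


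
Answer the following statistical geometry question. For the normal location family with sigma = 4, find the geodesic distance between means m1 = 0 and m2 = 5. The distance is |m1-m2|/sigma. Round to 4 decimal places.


On the fixed-variance normal subfamily, geodesic distance = |m1-m2|/sigma.
|0 - 5| = 5.
sigma = 4.
d = 5/4 = 1.2500

1.2500


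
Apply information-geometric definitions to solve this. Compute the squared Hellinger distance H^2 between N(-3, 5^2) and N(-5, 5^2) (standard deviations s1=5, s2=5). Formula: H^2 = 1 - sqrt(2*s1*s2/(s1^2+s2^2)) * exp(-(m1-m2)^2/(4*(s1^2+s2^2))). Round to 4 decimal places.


Squared Hellinger distance for Gaussians:
H^2 = 1 - sqrt(2*s1*s2/(s1^2+s2^2)) * exp(-(m1-m2)^2/(4*(s1^2+s2^2))).
s1^2 = 25, s2^2 = 25, s1^2+s2^2 = 50.
sqrt(2*5*5/(50)) = 1.0.
(m1-m2)^2 = (2)^2 = 4.
exp(-4/(4*50)) = exp(-0.02) = 0.980199.
H^2 = 1 - 1.0*0.980199 = 0.0198

0.0198


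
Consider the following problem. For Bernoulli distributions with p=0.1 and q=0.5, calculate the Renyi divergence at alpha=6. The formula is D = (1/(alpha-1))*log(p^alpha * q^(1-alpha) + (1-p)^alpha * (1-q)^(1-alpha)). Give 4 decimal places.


Renyi divergence of order alpha between Bernoulli distributions:
D = (1/(alpha-1))*log(p^alpha * q^(1-alpha) + (1-p)^alpha * (1-q)^(1-alpha)).
alpha = 6, p = 0.1, q = 0.5.
p^alpha * q^(1-alpha) = 0.1^6 * 0.5^-5 = 3.2e-05.
(1-p)^alpha * (1-q)^(1-alpha) = 0.9^6 * 0.5^-5 = 17.006112.
sum = 3.2e-05 + 17.006112 = 17.006144.
D = (1/5)*log(17.006144) = 0.5667

0.5667


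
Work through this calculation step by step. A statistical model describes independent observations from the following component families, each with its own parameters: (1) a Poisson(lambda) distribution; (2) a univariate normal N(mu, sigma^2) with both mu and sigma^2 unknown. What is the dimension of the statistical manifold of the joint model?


The dimension of a statistical manifold equals the number of free
(independent) real parameters of the model. For a product of independent
blocks the parameter counts add.
- Poisson (lambda): 1.
- normal (mu, sigma^2): 2.
Total = 1 + 2 = 3.
Dimension = 3

3


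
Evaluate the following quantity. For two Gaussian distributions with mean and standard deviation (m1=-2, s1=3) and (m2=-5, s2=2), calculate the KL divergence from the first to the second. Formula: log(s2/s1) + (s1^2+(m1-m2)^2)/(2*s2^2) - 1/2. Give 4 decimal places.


KL divergence between normal distributions:
KL = log(s2/s1) + (s1^2 + (m1-m2)^2)/(2*s2^2) - 1/2.
log(2/3) = -0.405465.
(3^2 + (-2--5)^2)/(2*2^2) = (9 + 9)/8 = 2.25.
KL = -0.405465 + 2.25 - 0.5 = 1.3445

1.3445


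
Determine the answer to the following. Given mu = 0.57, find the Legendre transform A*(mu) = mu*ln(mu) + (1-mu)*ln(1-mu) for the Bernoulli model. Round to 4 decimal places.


Legendre transform for Bernoulli:
A*(mu) = mu*log(mu) + (1-mu)*log(1-mu).
mu = 0.57, 1-mu = 0.43.
mu*log(mu) = 0.57*log(0.57) = -0.320408.
(1-mu)*log(1-mu) = 0.43*log(0.43) = -0.362907.
A* = -0.320408 + -0.362907 = -0.6833

-0.6833


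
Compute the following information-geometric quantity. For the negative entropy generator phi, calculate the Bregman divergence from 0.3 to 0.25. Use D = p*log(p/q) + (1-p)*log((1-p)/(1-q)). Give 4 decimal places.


Bregman divergence with negative entropy generator:
D = p*log(p/q) + (1-p)*log((1-p)/(1-q)).
p = 0.3, q = 0.25.
p*log(p/q) = 0.3*log(0.3/0.25) = 0.054696.
(1-p)*log((1-p)/(1-q)) = 0.7*log(0.7/0.75) = -0.048295.
D = 0.054696 + -0.048295 = 0.0064

0.0064


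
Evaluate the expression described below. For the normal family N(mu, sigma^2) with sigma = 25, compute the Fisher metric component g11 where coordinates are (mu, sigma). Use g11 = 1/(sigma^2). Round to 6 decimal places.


For the 2-parameter normal family, the Fisher metric has:
  g11 = 1/sigma^2, g22 = 2/sigma^2.
sigma = 25, sigma^2 = 625.
g11 = 0.001600

0.001600


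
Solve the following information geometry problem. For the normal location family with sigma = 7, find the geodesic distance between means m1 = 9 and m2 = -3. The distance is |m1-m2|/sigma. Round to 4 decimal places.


On the fixed-variance normal subfamily, geodesic distance = |m1-m2|/sigma.
|9 - -3| = 12.
sigma = 7.
d = 12/7 = 1.7143

1.7143


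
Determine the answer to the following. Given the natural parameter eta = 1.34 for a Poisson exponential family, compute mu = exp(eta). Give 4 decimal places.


Expectation parameter for Poisson exponential family:
mu = exp(eta).
eta = 1.34.
mu = exp(1.34) = 3.8190

3.8190


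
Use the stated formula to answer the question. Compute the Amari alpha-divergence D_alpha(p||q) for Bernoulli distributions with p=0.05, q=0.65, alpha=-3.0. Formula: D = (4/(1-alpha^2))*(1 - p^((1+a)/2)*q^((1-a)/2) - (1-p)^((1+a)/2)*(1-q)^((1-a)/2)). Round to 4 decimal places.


Amari alpha-divergence:
D = (4/(1-alpha^2))*(1 - p^((1+a)/2)*q^((1-a)/2) - (1-p)^((1+a)/2)*(1-q)^((1-a)/2)).
alpha = -3.0, p = 0.05, q = 0.65.
e1 = (1+alpha)/2 = -1.0, e2 = (1-alpha)/2 = 2.0.
t1 = p^e1 * q^e2 = 0.05^-1.0 * 0.65^2.0 = 8.45.
t2 = (1-p)^e1 * (1-q)^e2 = 0.95^-1.0 * 0.35^2.0 = 0.128947.
4/(1-alpha^2) = -0.5.
D = -0.5*(1 - 8.45 - 0.128947) = 3.7895

3.7895


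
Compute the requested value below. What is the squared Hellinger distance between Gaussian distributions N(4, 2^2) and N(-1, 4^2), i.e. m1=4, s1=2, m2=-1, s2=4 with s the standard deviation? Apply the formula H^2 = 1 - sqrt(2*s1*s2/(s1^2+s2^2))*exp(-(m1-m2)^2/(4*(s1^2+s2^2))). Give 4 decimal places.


Squared Hellinger distance for Gaussians:
H^2 = 1 - sqrt(2*s1*s2/(s1^2+s2^2)) * exp(-(m1-m2)^2/(4*(s1^2+s2^2))).
s1^2 = 4, s2^2 = 16, s1^2+s2^2 = 20.
sqrt(2*2*4/(20)) = 0.894427.
(m1-m2)^2 = (5)^2 = 25.
exp(-25/(4*20)) = exp(-0.3125) = 0.731616.
H^2 = 1 - 0.894427*0.731616 = 0.3456

0.3456


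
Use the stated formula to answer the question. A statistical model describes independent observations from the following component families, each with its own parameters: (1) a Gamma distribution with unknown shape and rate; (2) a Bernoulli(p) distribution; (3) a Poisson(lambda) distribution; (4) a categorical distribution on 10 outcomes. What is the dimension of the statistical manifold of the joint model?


The dimension of a statistical manifold equals the number of free
(independent) real parameters of the model. For a product of independent
blocks the parameter counts add.
- Gamma (shape, rate): 2.
- Bernoulli (p): 1.
- Poisson (lambda): 1.
- categorical on 10 outcomes (probabilities sum to 1): 10-1 = 9.
Total = 2 + 1 + 1 + 9 = 13.
Dimension = 13

13


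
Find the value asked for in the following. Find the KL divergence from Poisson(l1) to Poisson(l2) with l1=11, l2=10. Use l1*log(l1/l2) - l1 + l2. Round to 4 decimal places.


KL divergence for Poisson:
KL = l1*log(l1/l2) - l1 + l2.
l1 = 11, l2 = 10.
log(11/10) = 0.09531.
l1*log(l1/l2) = 11 * 0.09531 = 1.048412.
KL = 1.048412 - 11 + 10 = 0.0484

0.0484


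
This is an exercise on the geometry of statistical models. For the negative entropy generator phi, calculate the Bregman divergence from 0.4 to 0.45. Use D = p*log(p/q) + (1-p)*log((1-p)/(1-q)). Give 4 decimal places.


Bregman divergence with negative entropy generator:
D = p*log(p/q) + (1-p)*log((1-p)/(1-q)).
p = 0.4, q = 0.45.
p*log(p/q) = 0.4*log(0.4/0.45) = -0.047113.
(1-p)*log((1-p)/(1-q)) = 0.6*log(0.6/0.55) = 0.052207.
D = -0.047113 + 0.052207 = 0.0051

0.0051


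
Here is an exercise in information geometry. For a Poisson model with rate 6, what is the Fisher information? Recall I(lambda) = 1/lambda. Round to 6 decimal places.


Fisher information for Poisson: I(lambda) = 1/lambda.
lambda = 6.
I(lambda) = 1/6 = 0.166667

0.166667


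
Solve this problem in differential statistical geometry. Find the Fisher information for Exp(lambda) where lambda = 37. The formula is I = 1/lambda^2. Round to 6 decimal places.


Fisher information for exponential: I(lambda) = 1/lambda^2.
lambda = 37, lambda^2 = 1369.
I = 1/1369 = 0.000730

0.000730


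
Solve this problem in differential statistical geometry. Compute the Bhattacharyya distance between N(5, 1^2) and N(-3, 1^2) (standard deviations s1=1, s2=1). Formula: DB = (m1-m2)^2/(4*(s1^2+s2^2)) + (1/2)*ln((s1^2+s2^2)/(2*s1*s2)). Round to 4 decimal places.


Bhattacharyya distance between two Gaussians:
DB = (m1-m2)^2/(4*(s1^2+s2^2)) + (1/2)*ln((s1^2+s2^2)/(2*s1*s2)).
(m1-m2)^2 = (8)^2 = 64.
s1^2+s2^2 = 1 + 1 = 2.
term1 = 64/8 = 8.0.
term2 = 0.5*ln(2/2.0) = 0.0.
DB = 8.0 + 0.0 = 8.0000

8.0000


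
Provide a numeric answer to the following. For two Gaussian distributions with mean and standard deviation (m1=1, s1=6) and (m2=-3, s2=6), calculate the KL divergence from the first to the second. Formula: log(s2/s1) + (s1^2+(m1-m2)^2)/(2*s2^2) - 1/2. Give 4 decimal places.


KL divergence between normal distributions:
KL = log(s2/s1) + (s1^2 + (m1-m2)^2)/(2*s2^2) - 1/2.
log(6/6) = 0.0.
(6^2 + (1--3)^2)/(2*6^2) = (36 + 16)/72 = 0.722222.
KL = 0.0 + 0.722222 - 0.5 = 0.2222

0.2222


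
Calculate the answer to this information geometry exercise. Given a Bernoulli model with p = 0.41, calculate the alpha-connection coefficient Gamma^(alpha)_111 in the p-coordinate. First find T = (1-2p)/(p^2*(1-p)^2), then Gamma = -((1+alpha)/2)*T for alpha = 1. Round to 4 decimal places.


Skewness (Amari-Chentsov) tensor: T = (1-2p)/(p^2*(1-p)^2).
p = 0.41, 1-2p = 0.18, p^2 = 0.1681, (1-p)^2 = 0.3481.
T = 0.18/(0.1681 * 0.3481) = 3.076102.
In the p-coordinate, Gamma^(alpha) = Gamma^(0) - (alpha/2)*T with Gamma^(0) = (1/2)*g'(p) = -T/2,
so Gamma^(alpha) = -((1+alpha)/2)*T.
alpha = 1, -(1+alpha)/2 = -1.0.
Gamma = -1.0 * 3.076102 = -3.0761

-3.0761


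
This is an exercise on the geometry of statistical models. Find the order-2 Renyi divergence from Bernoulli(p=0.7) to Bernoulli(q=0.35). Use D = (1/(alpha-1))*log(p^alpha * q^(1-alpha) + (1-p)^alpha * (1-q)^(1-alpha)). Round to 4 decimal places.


Renyi divergence of order alpha between Bernoulli distributions:
D = (1/(alpha-1))*log(p^alpha * q^(1-alpha) + (1-p)^alpha * (1-q)^(1-alpha)).
alpha = 2, p = 0.7, q = 0.35.
p^alpha * q^(1-alpha) = 0.7^2 * 0.35^-1 = 1.4.
(1-p)^alpha * (1-q)^(1-alpha) = 0.3^2 * 0.65^-1 = 0.138462.
sum = 1.4 + 0.138462 = 1.538462.
D = (1/1)*log(1.538462) = 0.4308

0.4308


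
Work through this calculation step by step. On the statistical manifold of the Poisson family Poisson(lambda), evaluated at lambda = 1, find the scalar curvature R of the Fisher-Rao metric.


This family has a single free parameter, so its statistical manifold
is 1-dimensional. The Riemann curvature tensor of any 1-dimensional
Riemannian manifold vanishes identically, so R = 0.

0


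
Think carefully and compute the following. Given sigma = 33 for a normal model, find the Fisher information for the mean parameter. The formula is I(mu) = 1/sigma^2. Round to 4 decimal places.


The Fisher information for the mean of a normal distribution is I(mu) = 1/sigma^2.
sigma = 33, so sigma^2 = 1089.
I(mu) = 1/1089 = 0.0009

0.0009


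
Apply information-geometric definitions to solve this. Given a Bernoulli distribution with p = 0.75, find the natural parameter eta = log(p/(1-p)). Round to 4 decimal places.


Natural parameter for Bernoulli: eta = log(p/(1-p)).
p = 0.75, 1-p = 0.25.
p/(1-p) = 3.0.
eta = log(3.0) = 1.0986

1.0986


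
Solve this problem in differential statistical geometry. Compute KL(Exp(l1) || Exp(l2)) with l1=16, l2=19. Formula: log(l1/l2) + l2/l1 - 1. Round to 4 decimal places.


KL divergence for exponential family:
KL = log(l1/l2) + l2/l1 - 1.
log(16/19) = -0.17185.
19/16 = 1.1875.
KL = -0.17185 + 1.1875 - 1 = 0.0156

0.0156


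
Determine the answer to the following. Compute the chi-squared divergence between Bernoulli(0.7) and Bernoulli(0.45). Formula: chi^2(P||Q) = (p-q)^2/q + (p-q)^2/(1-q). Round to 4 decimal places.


Chi-squared divergence between Bernoulli distributions:
chi^2 = (p-q)^2/q + (p-q)^2/(1-q).
p = 0.7, q = 0.45, p-q = 0.25.
(p-q)^2 = 0.0625.
term1 = 0.0625/0.45 = 0.138889.
term2 = 0.0625/0.55 = 0.113636.
chi^2 = 0.138889 + 0.113636 = 0.2525

0.2525


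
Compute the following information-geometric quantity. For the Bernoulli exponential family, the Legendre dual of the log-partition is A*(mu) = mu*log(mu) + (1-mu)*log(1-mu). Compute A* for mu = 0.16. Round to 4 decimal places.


Legendre transform for Bernoulli:
A*(mu) = mu*log(mu) + (1-mu)*log(1-mu).
mu = 0.16, 1-mu = 0.84.
mu*log(mu) = 0.16*log(0.16) = -0.293213.
(1-mu)*log(1-mu) = 0.84*log(0.84) = -0.146457.
A* = -0.293213 + -0.146457 = -0.4397

-0.4397


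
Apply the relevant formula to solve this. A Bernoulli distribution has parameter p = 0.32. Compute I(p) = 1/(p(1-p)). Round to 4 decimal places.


For Bernoulli(p), Fisher information is I(p) = 1/(p*(1-p)).
p = 0.32, 1-p = 0.68.
p*(1-p) = 0.2176.
I(p) = 1/0.2176 = 4.5956

4.5956


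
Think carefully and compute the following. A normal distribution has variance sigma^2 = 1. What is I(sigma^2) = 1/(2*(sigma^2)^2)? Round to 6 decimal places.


Fisher information for variance: I(sigma^2) = 1/(2*sigma^4).
sigma^2 = 1, so sigma^4 = 1.
I = 1/(2*1) = 1/2 = 0.500000

0.500000


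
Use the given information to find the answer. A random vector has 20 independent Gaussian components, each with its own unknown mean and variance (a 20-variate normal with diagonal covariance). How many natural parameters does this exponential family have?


Exponential family dimension calculation:
Each univariate normal has two natural parameters (mu/sigma^2 and -1/(2 sigma^2)).
With 20 independent components, dim = 2 * 20 = 40.

40


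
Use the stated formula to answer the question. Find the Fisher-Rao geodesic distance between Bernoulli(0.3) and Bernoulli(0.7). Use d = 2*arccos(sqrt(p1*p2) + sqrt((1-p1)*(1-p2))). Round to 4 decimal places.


Geodesic distance on Bernoulli manifold:
d(p1,p2) = 2*arccos(sqrt(p1*p2) + sqrt((1-p1)*(1-p2))).
sqrt(p1*p2) = sqrt(0.3*0.7) = 0.458258.
sqrt((1-p1)*(1-p2)) = sqrt(0.7*0.3) = 0.458258.
arg = 0.458258 + 0.458258 = 0.916515.
d = 2*arccos(0.916515) = 0.8230

0.8230


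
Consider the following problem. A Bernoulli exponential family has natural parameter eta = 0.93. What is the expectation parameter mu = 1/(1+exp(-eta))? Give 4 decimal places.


Dual coordinate (expectation parameter) for Bernoulli:
mu = 1/(1+exp(-eta)).
eta = 0.93.
exp(-eta) = exp(-0.93) = 0.394554.
mu = 1/(1+0.394554) = 0.7171

0.7171


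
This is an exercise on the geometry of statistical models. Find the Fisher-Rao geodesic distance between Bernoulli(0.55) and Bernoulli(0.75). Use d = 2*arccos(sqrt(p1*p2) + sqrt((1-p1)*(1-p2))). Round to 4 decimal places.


Geodesic distance on Bernoulli manifold:
d(p1,p2) = 2*arccos(sqrt(p1*p2) + sqrt((1-p1)*(1-p2))).
sqrt(p1*p2) = sqrt(0.55*0.75) = 0.642262.
sqrt((1-p1)*(1-p2)) = sqrt(0.45*0.25) = 0.33541.
arg = 0.642262 + 0.33541 = 0.977672.
d = 2*arccos(0.977672) = 0.4234

0.4234


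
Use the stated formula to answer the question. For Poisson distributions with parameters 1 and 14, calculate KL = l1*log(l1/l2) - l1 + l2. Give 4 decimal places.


KL divergence for Poisson:
KL = l1*log(l1/l2) - l1 + l2.
l1 = 1, l2 = 14.
log(1/14) = -2.639057.
l1*log(l1/l2) = 1 * -2.639057 = -2.639057.
KL = -2.639057 - 1 + 14 = 10.3609

10.3609


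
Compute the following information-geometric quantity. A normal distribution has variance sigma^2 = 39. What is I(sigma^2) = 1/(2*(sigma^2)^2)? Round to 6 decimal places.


Fisher information for variance: I(sigma^2) = 1/(2*sigma^4).
sigma^2 = 39, so sigma^4 = 1521.
I = 1/(2*1521) = 1/3042 = 0.000329

0.000329


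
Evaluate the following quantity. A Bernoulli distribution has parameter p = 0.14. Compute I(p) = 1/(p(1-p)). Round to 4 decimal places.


For Bernoulli(p), Fisher information is I(p) = 1/(p*(1-p)).
p = 0.14, 1-p = 0.86.
p*(1-p) = 0.1204.
I(p) = 1/0.1204 = 8.3056

8.3056


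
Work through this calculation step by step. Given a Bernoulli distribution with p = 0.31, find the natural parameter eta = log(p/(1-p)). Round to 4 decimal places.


Natural parameter for Bernoulli: eta = log(p/(1-p)).
p = 0.31, 1-p = 0.69.
p/(1-p) = 0.449275.
eta = log(0.449275) = -0.8001

-0.8001


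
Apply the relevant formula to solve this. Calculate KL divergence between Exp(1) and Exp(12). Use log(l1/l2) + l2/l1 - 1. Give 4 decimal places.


KL divergence for exponential family:
KL = log(l1/l2) + l2/l1 - 1.
log(1/12) = -2.484907.
12/1 = 12.0.
KL = -2.484907 + 12.0 - 1 = 8.5151

8.5151


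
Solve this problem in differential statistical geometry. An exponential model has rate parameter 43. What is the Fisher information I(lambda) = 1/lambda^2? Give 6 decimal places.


Fisher information for exponential: I(lambda) = 1/lambda^2.
lambda = 43, lambda^2 = 1849.
I = 1/1849 = 0.000541

0.000541


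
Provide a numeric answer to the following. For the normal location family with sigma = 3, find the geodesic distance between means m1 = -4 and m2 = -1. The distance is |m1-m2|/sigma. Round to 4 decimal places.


On the fixed-variance normal subfamily, geodesic distance = |m1-m2|/sigma.
|-4 - -1| = 3.
sigma = 3.
d = 3/3 = 1.0000

1.0000


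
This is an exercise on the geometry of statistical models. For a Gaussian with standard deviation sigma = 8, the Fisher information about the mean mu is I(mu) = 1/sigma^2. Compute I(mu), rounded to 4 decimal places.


The Fisher information for the mean of a normal distribution is I(mu) = 1/sigma^2.
sigma = 8, so sigma^2 = 64.
I(mu) = 1/64 = 0.0156

0.0156


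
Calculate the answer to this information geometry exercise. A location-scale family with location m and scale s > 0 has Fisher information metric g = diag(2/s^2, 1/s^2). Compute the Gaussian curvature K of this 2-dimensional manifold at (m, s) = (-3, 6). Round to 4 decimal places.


The metric has the form g = (A dm^2 + B ds^2)/s^2 with A = 2, B = 1.
Substitute u = sqrt(A/B)*m: g = B*(du^2 + ds^2)/s^2, i.e. B times the
Poincare upper half-plane metric, which has constant Gaussian curvature -1.
Scaling a 2D metric by a constant c divides the Gaussian curvature by c,
so K = -1/B = -1/(1) = -1.0000 everywhere (the point (m, s) = (-3, 6) is irrelevant:
the curvature is constant).
The requested Gaussian curvature is K = -1.0000.

-1.0000


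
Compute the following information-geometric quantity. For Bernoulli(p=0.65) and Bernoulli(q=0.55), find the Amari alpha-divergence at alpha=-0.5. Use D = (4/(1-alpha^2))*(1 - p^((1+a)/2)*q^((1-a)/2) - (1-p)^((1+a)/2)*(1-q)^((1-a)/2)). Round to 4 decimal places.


Amari alpha-divergence:
D = (4/(1-alpha^2))*(1 - p^((1+a)/2)*q^((1-a)/2) - (1-p)^((1+a)/2)*(1-q)^((1-a)/2)).
alpha = -0.5, p = 0.65, q = 0.55.
e1 = (1+alpha)/2 = 0.25, e2 = (1-alpha)/2 = 0.75.
t1 = p^e1 * q^e2 = 0.65^0.25 * 0.55^0.75 = 0.573456.
t2 = (1-p)^e1 * (1-q)^e2 = 0.35^0.25 * 0.45^0.75 = 0.422597.
4/(1-alpha^2) = 5.333333.
D = 5.333333*(1 - 0.573456 - 0.422597) = 0.0210

0.0210


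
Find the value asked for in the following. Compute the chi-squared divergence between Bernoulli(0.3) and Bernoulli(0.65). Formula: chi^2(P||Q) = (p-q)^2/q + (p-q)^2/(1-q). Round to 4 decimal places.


Chi-squared divergence between Bernoulli distributions:
chi^2 = (p-q)^2/q + (p-q)^2/(1-q).
p = 0.3, q = 0.65, p-q = -0.35.
(p-q)^2 = 0.1225.
term1 = 0.1225/0.65 = 0.188462.
term2 = 0.1225/0.35 = 0.35.
chi^2 = 0.188462 + 0.35 = 0.5385

0.5385


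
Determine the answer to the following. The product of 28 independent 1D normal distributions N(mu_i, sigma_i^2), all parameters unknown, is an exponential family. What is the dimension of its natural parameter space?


Exponential family dimension calculation:
Each univariate normal has two natural parameters (mu/sigma^2 and -1/(2 sigma^2)).
With 28 independent components, dim = 2 * 28 = 56.

56


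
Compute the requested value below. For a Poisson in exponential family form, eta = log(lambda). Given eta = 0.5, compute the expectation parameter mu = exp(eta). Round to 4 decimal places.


Expectation parameter for Poisson exponential family:
mu = exp(eta).
eta = 0.5.
mu = exp(0.5) = 1.6487

1.6487


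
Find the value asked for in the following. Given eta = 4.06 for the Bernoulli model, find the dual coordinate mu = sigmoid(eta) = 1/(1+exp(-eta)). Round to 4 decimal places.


Dual coordinate (expectation parameter) for Bernoulli:
mu = 1/(1+exp(-eta)).
eta = 4.06.
exp(-eta) = exp(-4.06) = 0.017249.
mu = 1/(1+0.017249) = 0.9830

0.9830


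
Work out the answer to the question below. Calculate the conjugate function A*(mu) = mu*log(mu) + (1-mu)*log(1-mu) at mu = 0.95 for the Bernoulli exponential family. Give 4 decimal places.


Legendre transform for Bernoulli:
A*(mu) = mu*log(mu) + (1-mu)*log(1-mu).
mu = 0.95, 1-mu = 0.05.
mu*log(mu) = 0.95*log(0.95) = -0.048729.
(1-mu)*log(1-mu) = 0.05*log(0.05) = -0.149787.
A* = -0.048729 + -0.149787 = -0.1985

-0.1985


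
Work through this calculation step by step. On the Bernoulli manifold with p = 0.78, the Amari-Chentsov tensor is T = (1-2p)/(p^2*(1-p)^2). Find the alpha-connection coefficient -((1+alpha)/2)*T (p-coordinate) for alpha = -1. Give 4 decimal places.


Skewness (Amari-Chentsov) tensor: T = (1-2p)/(p^2*(1-p)^2).
p = 0.78, 1-2p = -0.56, p^2 = 0.6084, (1-p)^2 = 0.0484.
T = -0.56/(0.6084 * 0.0484) = -19.017502.
In the p-coordinate, Gamma^(alpha) = Gamma^(0) - (alpha/2)*T with Gamma^(0) = (1/2)*g'(p) = -T/2,
so Gamma^(alpha) = -((1+alpha)/2)*T.
alpha = -1, -(1+alpha)/2 = 0.0.
Gamma = 0.0 * -19.017502 = 0.0000

0.0000


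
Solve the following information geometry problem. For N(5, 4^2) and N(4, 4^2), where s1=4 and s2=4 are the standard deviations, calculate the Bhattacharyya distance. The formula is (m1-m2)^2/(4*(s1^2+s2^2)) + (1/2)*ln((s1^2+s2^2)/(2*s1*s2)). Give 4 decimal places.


Bhattacharyya distance between two Gaussians:
DB = (m1-m2)^2/(4*(s1^2+s2^2)) + (1/2)*ln((s1^2+s2^2)/(2*s1*s2)).
(m1-m2)^2 = (1)^2 = 1.
s1^2+s2^2 = 16 + 16 = 32.
term1 = 1/128 = 0.007812.
term2 = 0.5*ln(32/32.0) = 0.0.
DB = 0.007812 + 0.0 = 0.0078

0.0078


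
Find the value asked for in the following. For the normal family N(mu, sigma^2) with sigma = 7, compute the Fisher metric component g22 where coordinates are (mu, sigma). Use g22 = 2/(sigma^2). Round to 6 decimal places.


For the 2-parameter normal family, the Fisher metric has:
  g11 = 1/sigma^2, g22 = 2/sigma^2.
sigma = 7, sigma^2 = 49.
g22 = 0.040816

0.040816


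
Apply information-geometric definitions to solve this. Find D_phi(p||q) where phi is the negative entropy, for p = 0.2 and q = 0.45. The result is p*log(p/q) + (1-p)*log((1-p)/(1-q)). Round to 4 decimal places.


Bregman divergence with negative entropy generator:
D = p*log(p/q) + (1-p)*log((1-p)/(1-q)).
p = 0.2, q = 0.45.
p*log(p/q) = 0.2*log(0.2/0.45) = -0.162186.
(1-p)*log((1-p)/(1-q)) = 0.8*log(0.8/0.55) = 0.299755.
D = -0.162186 + 0.299755 = 0.1376

0.1376


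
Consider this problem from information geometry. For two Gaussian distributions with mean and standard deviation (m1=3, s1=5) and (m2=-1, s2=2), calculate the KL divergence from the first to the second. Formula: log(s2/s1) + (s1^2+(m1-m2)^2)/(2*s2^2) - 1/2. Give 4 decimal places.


KL divergence between normal distributions:
KL = log(s2/s1) + (s1^2 + (m1-m2)^2)/(2*s2^2) - 1/2.
log(2/5) = -0.916291.
(5^2 + (3--1)^2)/(2*2^2) = (25 + 16)/8 = 5.125.
KL = -0.916291 + 5.125 - 0.5 = 3.7087

3.7087


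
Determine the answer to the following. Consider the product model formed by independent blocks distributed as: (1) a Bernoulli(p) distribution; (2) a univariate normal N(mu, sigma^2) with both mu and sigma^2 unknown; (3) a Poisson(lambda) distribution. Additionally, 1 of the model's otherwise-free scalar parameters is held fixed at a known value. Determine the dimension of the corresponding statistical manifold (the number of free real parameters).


The dimension of a statistical manifold equals the number of free
(independent) real parameters of the model. For a product of independent
blocks the parameter counts add.
- Bernoulli (p): 1.
- normal (mu, sigma^2): 2.
- Poisson (lambda): 1.
Total = 1 + 2 + 1 = 4.
1 parameter(s) fixed at known values: 4 - 1 = 3.
Dimension = 3

3


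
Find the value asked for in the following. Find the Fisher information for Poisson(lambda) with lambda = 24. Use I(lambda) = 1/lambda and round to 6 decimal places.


Fisher information for Poisson: I(lambda) = 1/lambda.
lambda = 24.
I(lambda) = 1/24 = 0.041667

0.041667


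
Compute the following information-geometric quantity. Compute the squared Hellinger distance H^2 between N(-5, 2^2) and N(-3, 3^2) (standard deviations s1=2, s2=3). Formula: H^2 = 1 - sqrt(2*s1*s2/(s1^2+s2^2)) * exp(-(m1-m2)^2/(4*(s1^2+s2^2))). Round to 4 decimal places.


Squared Hellinger distance for Gaussians:
H^2 = 1 - sqrt(2*s1*s2/(s1^2+s2^2)) * exp(-(m1-m2)^2/(4*(s1^2+s2^2))).
s1^2 = 4, s2^2 = 9, s1^2+s2^2 = 13.
sqrt(2*2*3/(13)) = 0.960769.
(m1-m2)^2 = (-2)^2 = 4.
exp(-4/(4*13)) = exp(-0.076923) = 0.925961.
H^2 = 1 - 0.960769*0.925961 = 0.1104

0.1104


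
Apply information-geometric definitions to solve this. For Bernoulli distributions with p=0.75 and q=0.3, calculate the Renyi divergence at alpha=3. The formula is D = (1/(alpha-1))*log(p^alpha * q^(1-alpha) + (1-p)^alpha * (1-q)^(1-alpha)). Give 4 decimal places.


Renyi divergence of order alpha between Bernoulli distributions:
D = (1/(alpha-1))*log(p^alpha * q^(1-alpha) + (1-p)^alpha * (1-q)^(1-alpha)).
alpha = 3, p = 0.75, q = 0.3.
p^alpha * q^(1-alpha) = 0.75^3 * 0.3^-2 = 4.6875.
(1-p)^alpha * (1-q)^(1-alpha) = 0.25^3 * 0.7^-2 = 0.031888.
sum = 4.6875 + 0.031888 = 4.719388.
D = (1/2)*log(4.719388) = 0.7758

0.7758


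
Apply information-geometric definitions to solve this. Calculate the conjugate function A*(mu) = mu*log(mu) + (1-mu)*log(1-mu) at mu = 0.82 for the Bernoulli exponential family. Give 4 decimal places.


Legendre transform for Bernoulli:
A*(mu) = mu*log(mu) + (1-mu)*log(1-mu).
mu = 0.82, 1-mu = 0.18.
mu*log(mu) = 0.82*log(0.82) = -0.16273.
(1-mu)*log(1-mu) = 0.18*log(0.18) = -0.308664.
A* = -0.16273 + -0.308664 = -0.4714

-0.4714


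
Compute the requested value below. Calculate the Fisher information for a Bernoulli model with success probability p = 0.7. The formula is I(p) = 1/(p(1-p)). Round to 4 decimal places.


For Bernoulli(p), Fisher information is I(p) = 1/(p*(1-p)).
p = 0.7, 1-p = 0.3.
p*(1-p) = 0.21.
I(p) = 1/0.21 = 4.7619

4.7619


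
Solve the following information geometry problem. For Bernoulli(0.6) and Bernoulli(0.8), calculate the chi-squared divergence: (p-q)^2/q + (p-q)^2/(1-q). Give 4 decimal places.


Chi-squared divergence between Bernoulli distributions:
chi^2 = (p-q)^2/q + (p-q)^2/(1-q).
p = 0.6, q = 0.8, p-q = -0.2.
(p-q)^2 = 0.04.
term1 = 0.04/0.8 = 0.05.
term2 = 0.04/0.2 = 0.2.
chi^2 = 0.05 + 0.2 = 0.2500

0.2500


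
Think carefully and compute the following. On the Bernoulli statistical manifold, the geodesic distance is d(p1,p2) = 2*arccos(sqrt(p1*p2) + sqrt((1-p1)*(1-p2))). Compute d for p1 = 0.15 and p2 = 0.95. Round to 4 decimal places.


Geodesic distance on Bernoulli manifold:
d(p1,p2) = 2*arccos(sqrt(p1*p2) + sqrt((1-p1)*(1-p2))).
sqrt(p1*p2) = sqrt(0.15*0.95) = 0.377492.
sqrt((1-p1)*(1-p2)) = sqrt(0.85*0.05) = 0.206155.
arg = 0.377492 + 0.206155 = 0.583647.
d = 2*arccos(0.583647) = 1.8952

1.8952


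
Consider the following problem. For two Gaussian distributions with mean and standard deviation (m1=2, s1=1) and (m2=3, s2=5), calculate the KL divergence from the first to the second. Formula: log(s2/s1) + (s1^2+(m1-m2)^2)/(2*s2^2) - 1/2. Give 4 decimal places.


KL divergence between normal distributions:
KL = log(s2/s1) + (s1^2 + (m1-m2)^2)/(2*s2^2) - 1/2.
log(5/1) = 1.609438.
(1^2 + (2-3)^2)/(2*5^2) = (1 + 1)/50 = 0.04.
KL = 1.609438 + 0.04 - 0.5 = 1.1494

1.1494


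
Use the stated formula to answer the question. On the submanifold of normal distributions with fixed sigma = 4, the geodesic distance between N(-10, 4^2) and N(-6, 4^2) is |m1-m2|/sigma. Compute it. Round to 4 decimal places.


On the fixed-variance normal subfamily, geodesic distance = |m1-m2|/sigma.
|-10 - -6| = 4.
sigma = 4.
d = 4/4 = 1.0000

1.0000


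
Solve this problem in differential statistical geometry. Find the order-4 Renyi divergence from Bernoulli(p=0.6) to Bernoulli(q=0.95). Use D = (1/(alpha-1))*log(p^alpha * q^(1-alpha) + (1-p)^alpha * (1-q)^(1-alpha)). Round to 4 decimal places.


Renyi divergence of order alpha between Bernoulli distributions:
D = (1/(alpha-1))*log(p^alpha * q^(1-alpha) + (1-p)^alpha * (1-q)^(1-alpha)).
alpha = 4, p = 0.6, q = 0.95.
p^alpha * q^(1-alpha) = 0.6^4 * 0.95^-3 = 0.151159.
(1-p)^alpha * (1-q)^(1-alpha) = 0.4^4 * 0.05^-3 = 204.8.
sum = 0.151159 + 204.8 = 204.951159.
D = (1/3)*log(204.951159) = 1.7743

1.7743


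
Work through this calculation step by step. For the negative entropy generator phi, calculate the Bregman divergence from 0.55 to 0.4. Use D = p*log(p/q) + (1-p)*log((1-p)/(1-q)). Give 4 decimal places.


Bregman divergence with negative entropy generator:
D = p*log(p/q) + (1-p)*log((1-p)/(1-q)).
p = 0.55, q = 0.4.
p*log(p/q) = 0.55*log(0.55/0.4) = 0.17515.
(1-p)*log((1-p)/(1-q)) = 0.45*log(0.45/0.6) = -0.129457.
D = 0.17515 + -0.129457 = 0.0457

0.0457


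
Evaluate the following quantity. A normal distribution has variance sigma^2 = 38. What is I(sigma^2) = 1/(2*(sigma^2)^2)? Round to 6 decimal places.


Fisher information for variance: I(sigma^2) = 1/(2*sigma^4).
sigma^2 = 38, so sigma^4 = 1444.
I = 1/(2*1444) = 1/2888 = 0.000346

0.000346


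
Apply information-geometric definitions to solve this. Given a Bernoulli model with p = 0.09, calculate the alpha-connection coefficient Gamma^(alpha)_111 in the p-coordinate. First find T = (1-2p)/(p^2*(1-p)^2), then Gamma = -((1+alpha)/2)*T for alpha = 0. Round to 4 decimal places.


Skewness (Amari-Chentsov) tensor: T = (1-2p)/(p^2*(1-p)^2).
p = 0.09, 1-2p = 0.82, p^2 = 0.0081, (1-p)^2 = 0.8281.
T = 0.82/(0.0081 * 0.8281) = 122.249206.
In the p-coordinate, Gamma^(alpha) = Gamma^(0) - (alpha/2)*T with Gamma^(0) = (1/2)*g'(p) = -T/2,
so Gamma^(alpha) = -((1+alpha)/2)*T.
alpha = 0, -(1+alpha)/2 = -0.5.
Gamma = -0.5 * 122.249206 = -61.1246

-61.1246


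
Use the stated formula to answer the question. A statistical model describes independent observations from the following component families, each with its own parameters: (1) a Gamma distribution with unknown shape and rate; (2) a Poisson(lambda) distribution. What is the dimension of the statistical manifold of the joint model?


The dimension of a statistical manifold equals the number of free
(independent) real parameters of the model. For a product of independent
blocks the parameter counts add.
- Gamma (shape, rate): 2.
- Poisson (lambda): 1.
Total = 2 + 1 = 3.
Dimension = 3

3


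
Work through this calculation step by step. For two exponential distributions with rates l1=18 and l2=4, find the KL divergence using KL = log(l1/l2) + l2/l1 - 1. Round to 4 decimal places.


KL divergence for exponential family:
KL = log(l1/l2) + l2/l1 - 1.
log(18/4) = 1.504077.
4/18 = 0.222222.
KL = 1.504077 + 0.222222 - 1 = 0.7263

0.7263


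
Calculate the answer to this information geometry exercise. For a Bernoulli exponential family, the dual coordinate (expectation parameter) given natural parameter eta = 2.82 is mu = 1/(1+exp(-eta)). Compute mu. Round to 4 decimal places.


Dual coordinate (expectation parameter) for Bernoulli:
mu = 1/(1+exp(-eta)).
eta = 2.82.
exp(-eta) = exp(-2.82) = 0.059606.
mu = 1/(1+0.059606) = 0.9437

0.9437


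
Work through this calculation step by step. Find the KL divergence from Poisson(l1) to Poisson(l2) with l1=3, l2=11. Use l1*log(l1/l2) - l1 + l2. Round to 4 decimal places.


KL divergence for Poisson:
KL = l1*log(l1/l2) - l1 + l2.
l1 = 3, l2 = 11.
log(3/11) = -1.299283.
l1*log(l1/l2) = 3 * -1.299283 = -3.897849.
KL = -3.897849 - 3 + 11 = 4.1022

4.1022


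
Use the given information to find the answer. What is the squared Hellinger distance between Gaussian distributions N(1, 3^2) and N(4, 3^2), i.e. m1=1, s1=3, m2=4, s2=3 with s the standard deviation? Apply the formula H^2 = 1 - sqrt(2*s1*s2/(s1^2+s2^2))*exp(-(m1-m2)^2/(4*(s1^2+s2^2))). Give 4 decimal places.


Squared Hellinger distance for Gaussians:
H^2 = 1 - sqrt(2*s1*s2/(s1^2+s2^2)) * exp(-(m1-m2)^2/(4*(s1^2+s2^2))).
s1^2 = 9, s2^2 = 9, s1^2+s2^2 = 18.
sqrt(2*3*3/(18)) = 1.0.
(m1-m2)^2 = (-3)^2 = 9.
exp(-9/(4*18)) = exp(-0.125) = 0.882497.
H^2 = 1 - 1.0*0.882497 = 0.1175

0.1175


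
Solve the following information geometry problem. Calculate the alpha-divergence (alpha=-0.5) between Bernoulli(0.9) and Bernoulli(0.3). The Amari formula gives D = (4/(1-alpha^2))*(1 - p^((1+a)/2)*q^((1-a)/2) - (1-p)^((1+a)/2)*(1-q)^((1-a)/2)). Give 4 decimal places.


Amari alpha-divergence:
D = (4/(1-alpha^2))*(1 - p^((1+a)/2)*q^((1-a)/2) - (1-p)^((1+a)/2)*(1-q)^((1-a)/2)).
alpha = -0.5, p = 0.9, q = 0.3.
e1 = (1+alpha)/2 = 0.25, e2 = (1-alpha)/2 = 0.75.
t1 = p^e1 * q^e2 = 0.9^0.25 * 0.3^0.75 = 0.394822.
t2 = (1-p)^e1 * (1-q)^e2 = 0.1^0.25 * 0.7^0.75 = 0.430352.
4/(1-alpha^2) = 5.333333.
D = 5.333333*(1 - 0.394822 - 0.430352) = 0.9324

0.9324


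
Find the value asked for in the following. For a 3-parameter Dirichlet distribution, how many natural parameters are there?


Exponential family dimension calculation:
Dirichlet with 3 components has 3 natural parameters.

3


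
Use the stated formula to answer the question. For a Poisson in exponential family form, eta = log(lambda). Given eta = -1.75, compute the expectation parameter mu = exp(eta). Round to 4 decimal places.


Expectation parameter for Poisson exponential family:
mu = exp(eta).
eta = -1.75.
mu = exp(-1.75) = 0.1738

0.1738


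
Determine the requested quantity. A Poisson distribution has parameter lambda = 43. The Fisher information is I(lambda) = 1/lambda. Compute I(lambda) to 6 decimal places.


Fisher information for Poisson: I(lambda) = 1/lambda.
lambda = 43.
I(lambda) = 1/43 = 0.023256

0.023256


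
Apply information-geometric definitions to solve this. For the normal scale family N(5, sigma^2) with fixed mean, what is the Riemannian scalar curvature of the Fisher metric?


This family has a single free parameter, so its statistical manifold
is 1-dimensional. The Riemann curvature tensor of any 1-dimensional
Riemannian manifold vanishes identically, so R = 0.

0


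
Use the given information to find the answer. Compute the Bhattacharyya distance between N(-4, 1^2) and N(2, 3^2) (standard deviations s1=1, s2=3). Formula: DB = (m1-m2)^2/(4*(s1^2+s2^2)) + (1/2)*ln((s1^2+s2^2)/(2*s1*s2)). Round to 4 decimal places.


Bhattacharyya distance between two Gaussians:
DB = (m1-m2)^2/(4*(s1^2+s2^2)) + (1/2)*ln((s1^2+s2^2)/(2*s1*s2)).
(m1-m2)^2 = (-6)^2 = 36.
s1^2+s2^2 = 1 + 9 = 10.
term1 = 36/40 = 0.9.
term2 = 0.5*ln(10/6.0) = 0.255413.
DB = 0.9 + 0.255413 = 1.1554

1.1554


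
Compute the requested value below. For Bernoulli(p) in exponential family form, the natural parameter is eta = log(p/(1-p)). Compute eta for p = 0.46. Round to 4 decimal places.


Natural parameter for Bernoulli: eta = log(p/(1-p)).
p = 0.46, 1-p = 0.54.
p/(1-p) = 0.851852.
eta = log(0.851852) = -0.1603

-0.1603
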